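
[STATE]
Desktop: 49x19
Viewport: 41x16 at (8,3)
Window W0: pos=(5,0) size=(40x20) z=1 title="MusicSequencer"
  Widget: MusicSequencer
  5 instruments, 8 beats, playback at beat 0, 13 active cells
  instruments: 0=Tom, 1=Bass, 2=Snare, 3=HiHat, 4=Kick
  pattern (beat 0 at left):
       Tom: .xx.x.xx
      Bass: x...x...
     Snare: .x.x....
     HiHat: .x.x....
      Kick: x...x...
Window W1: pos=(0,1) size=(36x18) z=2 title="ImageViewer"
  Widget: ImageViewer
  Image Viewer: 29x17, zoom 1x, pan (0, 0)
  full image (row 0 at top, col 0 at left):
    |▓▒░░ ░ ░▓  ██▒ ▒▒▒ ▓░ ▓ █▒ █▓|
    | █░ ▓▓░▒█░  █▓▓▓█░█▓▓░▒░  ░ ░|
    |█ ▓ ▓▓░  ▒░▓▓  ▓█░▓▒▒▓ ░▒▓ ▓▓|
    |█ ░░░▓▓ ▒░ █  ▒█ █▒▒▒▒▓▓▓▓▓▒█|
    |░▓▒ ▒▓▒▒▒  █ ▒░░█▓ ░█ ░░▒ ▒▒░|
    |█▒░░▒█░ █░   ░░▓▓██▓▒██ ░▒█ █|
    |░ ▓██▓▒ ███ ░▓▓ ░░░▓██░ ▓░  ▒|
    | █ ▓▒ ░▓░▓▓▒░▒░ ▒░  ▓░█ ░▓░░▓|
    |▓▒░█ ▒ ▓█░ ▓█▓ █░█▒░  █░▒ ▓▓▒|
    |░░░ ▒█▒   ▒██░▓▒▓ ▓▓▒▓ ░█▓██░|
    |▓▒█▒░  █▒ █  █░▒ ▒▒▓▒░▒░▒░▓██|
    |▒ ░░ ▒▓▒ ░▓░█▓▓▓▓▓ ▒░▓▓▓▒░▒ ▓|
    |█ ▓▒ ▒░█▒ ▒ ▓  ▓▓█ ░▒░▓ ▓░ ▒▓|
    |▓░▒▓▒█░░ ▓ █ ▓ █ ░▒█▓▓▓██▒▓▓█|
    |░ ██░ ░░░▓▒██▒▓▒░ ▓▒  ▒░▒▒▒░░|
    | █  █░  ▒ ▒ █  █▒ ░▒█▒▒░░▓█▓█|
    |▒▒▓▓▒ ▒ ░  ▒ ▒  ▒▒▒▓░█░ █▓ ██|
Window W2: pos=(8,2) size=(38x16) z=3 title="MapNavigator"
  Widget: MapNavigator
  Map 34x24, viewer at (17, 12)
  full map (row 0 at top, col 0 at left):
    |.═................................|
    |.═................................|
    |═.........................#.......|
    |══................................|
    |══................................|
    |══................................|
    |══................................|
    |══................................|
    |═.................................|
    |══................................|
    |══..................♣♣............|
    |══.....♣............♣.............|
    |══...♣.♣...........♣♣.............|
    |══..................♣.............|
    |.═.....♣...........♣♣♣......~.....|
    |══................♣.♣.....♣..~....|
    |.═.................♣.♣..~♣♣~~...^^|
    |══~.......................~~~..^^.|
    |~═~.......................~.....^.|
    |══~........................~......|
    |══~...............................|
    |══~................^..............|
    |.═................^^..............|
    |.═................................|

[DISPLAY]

┃ MapNavigator                       ┃   
┠────────────────────────────────────┨   
┃ ══................................ ┃   
┃ ══................................ ┃   
┃ ═................................. ┃   
┃ ══................................ ┃   
┃ ══..................♣♣............ ┃   
┃ ══.....♣............♣............. ┃   
┃ ══...♣.♣.........@.♣♣............. ┃   
┃ ══..................♣............. ┃   
┃ .═.....♣...........♣♣♣......~..... ┃   
┃ ══................♣.♣.....♣..~.... ┃   
┃ .═.................♣.♣..~♣♣~~...^^ ┃   
┃ ══~.......................~~~..^^. ┃   
┗━━━━━━━━━━━━━━━━━━━━━━━━━━━━━━━━━━━━┛   
━━━━━━━━━━━━━━━━━━━━━━━━━━━┛        ┃    


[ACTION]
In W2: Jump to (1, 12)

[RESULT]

┃ MapNavigator                       ┃   
┠────────────────────────────────────┨   
┃                 ══.................┃   
┃                 ══.................┃   
┃                 ═..................┃   
┃                 ══.................┃   
┃                 ══.................┃   
┃                 ══.....♣...........┃   
┃                 ═@...♣.♣...........┃   
┃                 ══.................┃   
┃                 .═.....♣...........┃   
┃                 ══................♣┃   
┃                 .═.................┃   
┃                 ══~................┃   
┗━━━━━━━━━━━━━━━━━━━━━━━━━━━━━━━━━━━━┛   
━━━━━━━━━━━━━━━━━━━━━━━━━━━┛        ┃    


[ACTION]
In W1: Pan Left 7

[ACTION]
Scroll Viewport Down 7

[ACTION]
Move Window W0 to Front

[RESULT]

    ▼1234567                        ┃┃   
 Tom·██·█·██                        ┃┨   
Bass█···█···                        ┃┃   
nare·█·█····                        ┃┃   
iHat·█·█····                        ┃┃   
Kick█···█···                        ┃┃   
                                    ┃┃   
                                    ┃┃   
                                    ┃┃   
                                    ┃┃   
                                    ┃┃   
                                    ┃┃   
                                    ┃┃   
                                    ┃┃   
                                    ┃┛   
                                    ┃    


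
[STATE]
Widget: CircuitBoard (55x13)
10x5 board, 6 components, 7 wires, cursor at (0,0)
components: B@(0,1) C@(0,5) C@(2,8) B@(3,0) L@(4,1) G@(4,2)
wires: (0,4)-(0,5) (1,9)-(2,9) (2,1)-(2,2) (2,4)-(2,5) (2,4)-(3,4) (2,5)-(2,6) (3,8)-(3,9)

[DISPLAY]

   0 1 2 3 4 5 6 7 8 9                                 
0  [.]  B           · ─ C                              
                                                       
1                                       ·              
                                        │              
2       · ─ ·       · ─ · ─ ·       C   ·              
                    │                                  
3   B               ·               · ─ ·              
                                                       
4       L   G                                          
Cursor: (0,0)                                          
                                                       
                                                       


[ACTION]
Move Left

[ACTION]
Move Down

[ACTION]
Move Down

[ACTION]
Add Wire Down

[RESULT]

   0 1 2 3 4 5 6 7 8 9                                 
0       B           · ─ C                              
                                                       
1                                       ·              
                                        │              
2  [.]  · ─ ·       · ─ · ─ ·       C   ·              
    │               │                                  
3   B               ·               · ─ ·              
                                                       
4       L   G                                          
Cursor: (2,0)                                          
                                                       
                                                       


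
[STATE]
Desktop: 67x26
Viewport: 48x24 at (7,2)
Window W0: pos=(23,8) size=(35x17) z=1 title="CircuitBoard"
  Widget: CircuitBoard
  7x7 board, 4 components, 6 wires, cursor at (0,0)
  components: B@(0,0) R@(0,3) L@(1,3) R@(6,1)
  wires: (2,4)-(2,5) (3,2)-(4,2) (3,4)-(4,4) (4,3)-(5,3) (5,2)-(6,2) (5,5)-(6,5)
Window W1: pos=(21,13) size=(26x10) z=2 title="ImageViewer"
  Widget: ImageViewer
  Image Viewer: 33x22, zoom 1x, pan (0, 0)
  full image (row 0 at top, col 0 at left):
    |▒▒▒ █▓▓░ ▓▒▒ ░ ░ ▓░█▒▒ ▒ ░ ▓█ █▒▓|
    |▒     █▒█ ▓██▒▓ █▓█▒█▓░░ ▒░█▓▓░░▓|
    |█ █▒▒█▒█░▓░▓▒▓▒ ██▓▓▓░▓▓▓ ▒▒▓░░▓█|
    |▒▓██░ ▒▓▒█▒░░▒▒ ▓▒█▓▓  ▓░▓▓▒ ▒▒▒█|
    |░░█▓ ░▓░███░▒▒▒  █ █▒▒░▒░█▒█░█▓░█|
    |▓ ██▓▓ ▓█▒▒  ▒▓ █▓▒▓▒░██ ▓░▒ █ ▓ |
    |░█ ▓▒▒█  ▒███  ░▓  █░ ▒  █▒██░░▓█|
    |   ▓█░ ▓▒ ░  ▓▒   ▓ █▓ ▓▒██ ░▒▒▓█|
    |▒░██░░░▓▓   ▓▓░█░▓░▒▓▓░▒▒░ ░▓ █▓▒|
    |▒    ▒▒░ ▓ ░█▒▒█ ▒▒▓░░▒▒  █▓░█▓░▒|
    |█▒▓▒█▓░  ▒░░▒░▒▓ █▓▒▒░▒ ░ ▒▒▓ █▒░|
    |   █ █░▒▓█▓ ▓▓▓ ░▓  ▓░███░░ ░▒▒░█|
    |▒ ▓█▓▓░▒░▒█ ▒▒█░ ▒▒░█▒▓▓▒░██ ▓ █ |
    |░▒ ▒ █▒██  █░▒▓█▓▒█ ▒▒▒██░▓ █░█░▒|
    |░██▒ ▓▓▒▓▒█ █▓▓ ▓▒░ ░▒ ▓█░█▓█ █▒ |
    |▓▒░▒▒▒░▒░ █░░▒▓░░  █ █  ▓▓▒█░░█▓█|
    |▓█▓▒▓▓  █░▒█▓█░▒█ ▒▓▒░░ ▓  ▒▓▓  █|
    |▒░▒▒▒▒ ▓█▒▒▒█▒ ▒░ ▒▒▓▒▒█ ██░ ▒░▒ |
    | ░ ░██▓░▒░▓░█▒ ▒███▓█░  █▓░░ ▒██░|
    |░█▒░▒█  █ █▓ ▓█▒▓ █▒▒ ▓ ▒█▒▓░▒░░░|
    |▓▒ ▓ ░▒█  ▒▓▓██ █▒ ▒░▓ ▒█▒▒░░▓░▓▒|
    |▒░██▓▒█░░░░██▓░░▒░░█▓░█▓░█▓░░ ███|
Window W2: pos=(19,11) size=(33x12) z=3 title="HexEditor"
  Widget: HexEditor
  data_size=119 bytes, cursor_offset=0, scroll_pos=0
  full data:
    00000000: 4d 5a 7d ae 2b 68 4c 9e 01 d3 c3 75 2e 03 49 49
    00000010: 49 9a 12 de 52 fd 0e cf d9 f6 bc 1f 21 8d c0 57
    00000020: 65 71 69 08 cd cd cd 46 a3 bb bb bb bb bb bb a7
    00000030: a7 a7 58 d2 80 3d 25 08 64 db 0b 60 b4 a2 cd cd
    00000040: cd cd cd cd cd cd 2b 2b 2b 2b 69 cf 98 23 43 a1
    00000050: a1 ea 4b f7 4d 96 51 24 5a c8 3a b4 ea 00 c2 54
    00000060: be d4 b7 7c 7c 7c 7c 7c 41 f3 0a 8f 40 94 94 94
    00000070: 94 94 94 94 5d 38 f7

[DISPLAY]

                                                
                                                
                                                
                                                
                                                
                                                
                ┏━━━━━━━━━━━━━━━━━━━━━━━━━━━━━━━
                ┃ CircuitBoard                  
                ┠───────────────────────────────
            ┏━━━━━━━━━━━━━━━━━━━━━━━━━━━━━━━┓   
            ┃ HexEditor                     ┃   
            ┠───────────────────────────────┨   
            ┃00000000  4D 5a 7d ae 2b 68 4c ┃   
            ┃00000010  49 9a 12 de 52 fd 0e ┃   
            ┃00000020  65 71 69 08 cd cd cd ┃   
            ┃00000030  a7 a7 58 d2 80 3d 25 ┃   
            ┃00000040  cd cd cd cd cd cd 2b ┃   
            ┃00000050  a1 ea 4b f7 4d 96 51 ┃   
            ┃00000060  be d4 b7 7c 7c 7c 7c ┃   
            ┃00000070  94 94 94 94 5d 38 f7 ┃   
            ┗━━━━━━━━━━━━━━━━━━━━━━━━━━━━━━━┛   
                ┃            │           │      
                ┗━━━━━━━━━━━━━━━━━━━━━━━━━━━━━━━
                                                


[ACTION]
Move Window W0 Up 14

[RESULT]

                ┠───────────────────────────────
                ┃   0 1 2 3 4 5 6               
                ┃0  [B]          R              
                ┃                               
                ┃1               L              
                ┃                               
                ┃2                   · ─ ·      
                ┃                               
                ┃3           ·       ·          
            ┏━━━━━━━━━━━━━━━━━━━━━━━━━━━━━━━┓   
            ┃ HexEditor                     ┃   
            ┠───────────────────────────────┨   
            ┃00000000  4D 5a 7d ae 2b 68 4c ┃   
            ┃00000010  49 9a 12 de 52 fd 0e ┃   
            ┃00000020  65 71 69 08 cd cd cd ┃━━━
            ┃00000030  a7 a7 58 d2 80 3d 25 ┃   
            ┃00000040  cd cd cd cd cd cd 2b ┃   
            ┃00000050  a1 ea 4b f7 4d 96 51 ┃   
            ┃00000060  be d4 b7 7c 7c 7c 7c ┃   
            ┃00000070  94 94 94 94 5d 38 f7 ┃   
            ┗━━━━━━━━━━━━━━━━━━━━━━━━━━━━━━━┛   
                                                
                                                
                                                


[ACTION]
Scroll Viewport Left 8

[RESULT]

                       ┠────────────────────────
                       ┃   0 1 2 3 4 5 6        
                       ┃0  [B]          R       
                       ┃                        
                       ┃1               L       
                       ┃                        
                       ┃2                   · ─ 
                       ┃                        
                       ┃3           ·       ·   
                   ┏━━━━━━━━━━━━━━━━━━━━━━━━━━━━
                   ┃ HexEditor                  
                   ┠────────────────────────────
                   ┃00000000  4D 5a 7d ae 2b 68 
                   ┃00000010  49 9a 12 de 52 fd 
                   ┃00000020  65 71 69 08 cd cd 
                   ┃00000030  a7 a7 58 d2 80 3d 
                   ┃00000040  cd cd cd cd cd cd 
                   ┃00000050  a1 ea 4b f7 4d 96 
                   ┃00000060  be d4 b7 7c 7c 7c 
                   ┃00000070  94 94 94 94 5d 38 
                   ┗━━━━━━━━━━━━━━━━━━━━━━━━━━━━
                                                
                                                
                                                


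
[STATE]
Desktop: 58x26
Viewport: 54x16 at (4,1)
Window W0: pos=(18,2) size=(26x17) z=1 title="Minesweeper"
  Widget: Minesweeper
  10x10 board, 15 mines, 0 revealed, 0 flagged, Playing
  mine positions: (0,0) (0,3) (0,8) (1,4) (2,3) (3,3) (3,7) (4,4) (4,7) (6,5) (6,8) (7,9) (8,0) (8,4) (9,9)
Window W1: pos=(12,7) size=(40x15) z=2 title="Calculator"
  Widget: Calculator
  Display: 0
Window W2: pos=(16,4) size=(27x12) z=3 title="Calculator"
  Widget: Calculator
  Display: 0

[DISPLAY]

                                                      
              ┏━━━━━━━━━━━━━━━━━━━━━━━━┓              
              ┃ Minesweeper            ┃              
            ┏━━━━━━━━━━━━━━━━━━━━━━━━━┓┨              
            ┃ Calculator              ┃┃              
            ┠─────────────────────────┨┃              
        ┏━━━┃                        0┃━━━━━━━━┓      
        ┃ Ca┃┌───┬───┬───┬───┐        ┃        ┃      
        ┠───┃│ 7 │ 8 │ 9 │ ÷ │        ┃────────┨      
        ┃   ┃├───┼───┼───┼───┤        ┃       0┃      
        ┃┌──┃│ 4 │ 5 │ 6 │ × │        ┃        ┃      
        ┃│ 7┃├───┼───┼───┼───┤        ┃        ┃      
        ┃├──┃│ 1 │ 2 │ 3 │ - │        ┃        ┃      
        ┃│ 4┃└───┴───┴───┴───┘        ┃        ┃      
        ┃├──┗━━━━━━━━━━━━━━━━━━━━━━━━━┛        ┃      
        ┃│ 1 │ 2 │ 3 │ - │                     ┃      


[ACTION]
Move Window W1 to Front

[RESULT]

                                                      
              ┏━━━━━━━━━━━━━━━━━━━━━━━━┓              
              ┃ Minesweeper            ┃              
            ┏━━━━━━━━━━━━━━━━━━━━━━━━━┓┨              
            ┃ Calculator              ┃┃              
            ┠─────────────────────────┨┃              
        ┏━━━━━━━━━━━━━━━━━━━━━━━━━━━━━━━━━━━━━━┓      
        ┃ Calculator                           ┃      
        ┠──────────────────────────────────────┨      
        ┃                                     0┃      
        ┃┌───┬───┬───┬───┐                     ┃      
        ┃│ 7 │ 8 │ 9 │ ÷ │                     ┃      
        ┃├───┼───┼───┼───┤                     ┃      
        ┃│ 4 │ 5 │ 6 │ × │                     ┃      
        ┃├───┼───┼───┼───┤                     ┃      
        ┃│ 1 │ 2 │ 3 │ - │                     ┃      


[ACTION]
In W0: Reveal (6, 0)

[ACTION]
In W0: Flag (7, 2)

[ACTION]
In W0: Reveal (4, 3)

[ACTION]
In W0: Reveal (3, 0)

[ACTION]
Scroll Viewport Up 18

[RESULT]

                                                      
                                                      
              ┏━━━━━━━━━━━━━━━━━━━━━━━━┓              
              ┃ Minesweeper            ┃              
            ┏━━━━━━━━━━━━━━━━━━━━━━━━━┓┨              
            ┃ Calculator              ┃┃              
            ┠─────────────────────────┨┃              
        ┏━━━━━━━━━━━━━━━━━━━━━━━━━━━━━━━━━━━━━━┓      
        ┃ Calculator                           ┃      
        ┠──────────────────────────────────────┨      
        ┃                                     0┃      
        ┃┌───┬───┬───┬───┐                     ┃      
        ┃│ 7 │ 8 │ 9 │ ÷ │                     ┃      
        ┃├───┼───┼───┼───┤                     ┃      
        ┃│ 4 │ 5 │ 6 │ × │                     ┃      
        ┃├───┼───┼───┼───┤                     ┃      


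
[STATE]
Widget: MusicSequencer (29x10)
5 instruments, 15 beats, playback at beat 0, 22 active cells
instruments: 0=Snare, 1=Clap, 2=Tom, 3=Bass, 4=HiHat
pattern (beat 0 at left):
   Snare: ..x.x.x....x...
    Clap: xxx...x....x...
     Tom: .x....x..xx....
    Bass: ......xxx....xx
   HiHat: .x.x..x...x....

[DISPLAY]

      ▼12345678901234        
 Snare··█·█·█····█···        
  Clap███···█····█···        
   Tom·█····█··██····        
  Bass······███····██        
 HiHat·█·█··█···█····        
                             
                             
                             
                             


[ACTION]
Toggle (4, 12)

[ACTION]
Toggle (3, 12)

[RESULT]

      ▼12345678901234        
 Snare··█·█·█····█···        
  Clap███···█····█···        
   Tom·█····█··██····        
  Bass······███···███        
 HiHat·█·█··█···█·█··        
                             
                             
                             
                             


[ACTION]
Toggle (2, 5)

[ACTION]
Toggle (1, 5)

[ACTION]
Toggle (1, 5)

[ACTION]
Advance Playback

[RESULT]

      0▼2345678901234        
 Snare··█·█·█····█···        
  Clap███···█····█···        
   Tom·█···██··██····        
  Bass······███···███        
 HiHat·█·█··█···█·█··        
                             
                             
                             
                             


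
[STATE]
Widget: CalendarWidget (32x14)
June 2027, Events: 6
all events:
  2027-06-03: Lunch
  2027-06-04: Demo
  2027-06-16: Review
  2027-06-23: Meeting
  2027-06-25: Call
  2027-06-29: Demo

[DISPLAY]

           June 2027            
Mo Tu We Th Fr Sa Su            
    1  2  3*  4*  5  6          
 7  8  9 10 11 12 13            
14 15 16* 17 18 19 20           
21 22 23* 24 25* 26 27          
28 29* 30                       
                                
                                
                                
                                
                                
                                
                                


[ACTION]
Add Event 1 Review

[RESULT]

           June 2027            
Mo Tu We Th Fr Sa Su            
    1*  2  3*  4*  5  6         
 7  8  9 10 11 12 13            
14 15 16* 17 18 19 20           
21 22 23* 24 25* 26 27          
28 29* 30                       
                                
                                
                                
                                
                                
                                
                                


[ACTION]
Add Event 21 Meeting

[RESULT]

           June 2027            
Mo Tu We Th Fr Sa Su            
    1*  2  3*  4*  5  6         
 7  8  9 10 11 12 13            
14 15 16* 17 18 19 20           
21* 22 23* 24 25* 26 27         
28 29* 30                       
                                
                                
                                
                                
                                
                                
                                


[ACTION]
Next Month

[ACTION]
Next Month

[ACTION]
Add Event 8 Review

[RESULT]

          August 2027           
Mo Tu We Th Fr Sa Su            
                   1            
 2  3  4  5  6  7  8*           
 9 10 11 12 13 14 15            
16 17 18 19 20 21 22            
23 24 25 26 27 28 29            
30 31                           
                                
                                
                                
                                
                                
                                


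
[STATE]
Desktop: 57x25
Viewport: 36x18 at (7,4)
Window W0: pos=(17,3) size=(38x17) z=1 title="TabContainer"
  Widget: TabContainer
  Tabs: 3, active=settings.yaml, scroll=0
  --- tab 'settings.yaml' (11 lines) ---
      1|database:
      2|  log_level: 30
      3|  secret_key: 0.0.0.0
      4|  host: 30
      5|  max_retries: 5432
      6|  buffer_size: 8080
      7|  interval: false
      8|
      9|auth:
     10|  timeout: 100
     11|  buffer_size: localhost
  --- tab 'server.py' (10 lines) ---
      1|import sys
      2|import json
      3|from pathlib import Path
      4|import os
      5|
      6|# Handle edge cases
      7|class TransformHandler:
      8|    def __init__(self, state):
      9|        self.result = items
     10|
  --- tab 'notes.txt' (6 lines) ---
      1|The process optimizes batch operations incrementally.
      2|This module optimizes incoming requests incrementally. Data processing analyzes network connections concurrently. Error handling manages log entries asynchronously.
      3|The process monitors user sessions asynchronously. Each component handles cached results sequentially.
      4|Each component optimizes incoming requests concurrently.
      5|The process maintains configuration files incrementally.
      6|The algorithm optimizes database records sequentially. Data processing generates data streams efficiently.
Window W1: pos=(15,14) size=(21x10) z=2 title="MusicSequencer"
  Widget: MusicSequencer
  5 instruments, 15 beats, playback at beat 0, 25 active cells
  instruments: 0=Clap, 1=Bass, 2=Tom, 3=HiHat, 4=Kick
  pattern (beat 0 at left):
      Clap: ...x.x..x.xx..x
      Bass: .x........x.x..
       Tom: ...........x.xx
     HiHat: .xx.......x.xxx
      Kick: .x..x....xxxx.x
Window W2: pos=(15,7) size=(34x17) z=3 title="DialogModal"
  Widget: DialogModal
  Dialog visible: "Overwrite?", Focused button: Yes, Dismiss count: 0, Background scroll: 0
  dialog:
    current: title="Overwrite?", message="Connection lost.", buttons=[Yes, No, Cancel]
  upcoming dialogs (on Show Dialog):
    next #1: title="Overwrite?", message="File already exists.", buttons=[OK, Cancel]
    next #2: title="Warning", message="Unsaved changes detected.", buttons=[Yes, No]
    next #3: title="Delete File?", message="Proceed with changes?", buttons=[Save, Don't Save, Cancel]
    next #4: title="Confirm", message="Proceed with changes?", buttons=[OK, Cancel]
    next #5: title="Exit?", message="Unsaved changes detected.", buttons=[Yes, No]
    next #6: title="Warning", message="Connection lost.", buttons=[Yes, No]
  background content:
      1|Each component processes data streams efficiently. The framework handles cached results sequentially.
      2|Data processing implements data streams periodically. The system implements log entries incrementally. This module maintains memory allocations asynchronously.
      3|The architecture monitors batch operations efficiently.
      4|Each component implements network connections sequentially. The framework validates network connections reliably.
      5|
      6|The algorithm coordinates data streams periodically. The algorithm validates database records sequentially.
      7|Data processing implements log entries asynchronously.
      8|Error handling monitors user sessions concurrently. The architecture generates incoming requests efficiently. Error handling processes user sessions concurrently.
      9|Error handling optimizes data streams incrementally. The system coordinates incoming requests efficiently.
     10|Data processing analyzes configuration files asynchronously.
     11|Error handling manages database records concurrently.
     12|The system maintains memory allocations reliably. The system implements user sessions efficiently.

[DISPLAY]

          ┃ TabContainer            
          ┠─────────────────────────
          ┃[settings.yaml]│ server.p
        ┏━━━━━━━━━━━━━━━━━━━━━━━━━━━
        ┃ DialogModal               
        ┠───────────────────────────
        ┃Each component processes da
        ┃Data processing implements 
        ┃The architecture monitors b
        ┃Each component implements n
        ┃    ┌─────────────────────┐
        ┃The │      Overwrite?     │
        ┃Data│   Connection lost.  │
        ┃Erro│ [Yes]  No   Cancel  │
        ┃Erro└─────────────────────┘
        ┃Data processing analyzes co
        ┃Error handling manages data
        ┃The system maintains memory


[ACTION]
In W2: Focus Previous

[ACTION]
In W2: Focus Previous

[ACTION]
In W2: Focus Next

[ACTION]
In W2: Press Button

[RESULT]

          ┃ TabContainer            
          ┠─────────────────────────
          ┃[settings.yaml]│ server.p
        ┏━━━━━━━━━━━━━━━━━━━━━━━━━━━
        ┃ DialogModal               
        ┠───────────────────────────
        ┃Each component processes da
        ┃Data processing implements 
        ┃The architecture monitors b
        ┃Each component implements n
        ┃                           
        ┃The algorithm coordinates d
        ┃Data processing implements 
        ┃Error handling monitors use
        ┃Error handling optimizes da
        ┃Data processing analyzes co
        ┃Error handling manages data
        ┃The system maintains memory


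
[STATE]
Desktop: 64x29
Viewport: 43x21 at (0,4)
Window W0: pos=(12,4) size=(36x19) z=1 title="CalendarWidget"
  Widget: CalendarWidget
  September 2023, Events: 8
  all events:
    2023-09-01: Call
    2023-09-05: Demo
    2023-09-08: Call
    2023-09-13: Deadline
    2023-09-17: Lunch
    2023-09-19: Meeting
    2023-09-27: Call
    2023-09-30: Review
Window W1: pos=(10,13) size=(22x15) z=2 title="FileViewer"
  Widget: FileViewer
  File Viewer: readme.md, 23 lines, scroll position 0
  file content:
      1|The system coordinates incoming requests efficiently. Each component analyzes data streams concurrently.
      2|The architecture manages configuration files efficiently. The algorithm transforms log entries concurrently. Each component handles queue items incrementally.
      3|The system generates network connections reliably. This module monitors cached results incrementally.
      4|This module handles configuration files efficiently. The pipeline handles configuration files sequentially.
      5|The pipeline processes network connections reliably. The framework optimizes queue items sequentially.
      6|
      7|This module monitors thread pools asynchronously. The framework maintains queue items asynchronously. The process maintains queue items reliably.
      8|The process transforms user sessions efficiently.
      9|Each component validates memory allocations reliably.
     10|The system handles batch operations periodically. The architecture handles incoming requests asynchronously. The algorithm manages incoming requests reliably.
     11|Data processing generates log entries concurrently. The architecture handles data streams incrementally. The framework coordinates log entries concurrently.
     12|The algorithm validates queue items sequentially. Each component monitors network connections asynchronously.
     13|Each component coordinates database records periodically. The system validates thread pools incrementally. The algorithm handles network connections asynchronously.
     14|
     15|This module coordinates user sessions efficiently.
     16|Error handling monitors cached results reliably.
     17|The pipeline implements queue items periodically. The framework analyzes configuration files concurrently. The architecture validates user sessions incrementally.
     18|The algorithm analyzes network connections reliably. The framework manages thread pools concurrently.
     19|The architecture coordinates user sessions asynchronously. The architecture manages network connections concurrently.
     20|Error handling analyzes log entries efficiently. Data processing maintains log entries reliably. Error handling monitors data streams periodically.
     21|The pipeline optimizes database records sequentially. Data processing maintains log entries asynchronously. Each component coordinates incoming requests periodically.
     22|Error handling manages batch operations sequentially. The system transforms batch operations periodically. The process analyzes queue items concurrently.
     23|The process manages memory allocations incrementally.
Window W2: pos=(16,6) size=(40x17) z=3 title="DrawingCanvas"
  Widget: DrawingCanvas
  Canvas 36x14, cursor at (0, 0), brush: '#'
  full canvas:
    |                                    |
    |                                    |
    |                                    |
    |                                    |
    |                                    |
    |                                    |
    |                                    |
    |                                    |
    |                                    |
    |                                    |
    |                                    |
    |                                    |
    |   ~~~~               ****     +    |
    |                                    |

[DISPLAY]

            ┏━━━━━━━━━━━━━━━━━━━━━━━━━━━━━━
            ┃ CalendarWidget               
            ┠───┏━━━━━━━━━━━━━━━━━━━━━━━━━━
            ┃   ┃ DrawingCanvas            
            ┃Mo ┠──────────────────────────
            ┃   ┃+                         
            ┃ 4 ┃                          
            ┃11 ┃                          
            ┃18 ┃                          
          ┏━━━━━┃                          
          ┃ File┃                          
          ┠─────┃                          
          ┃The s┃                          
          ┃The a┃                          
          ┃The s┃                          
          ┃This ┃                          
          ┃The p┃                          
          ┃     ┃   ~~~~               ****
          ┃This ┗━━━━━━━━━━━━━━━━━━━━━━━━━━
          ┃The process transfo░┃           
          ┃Each component vali░┃           


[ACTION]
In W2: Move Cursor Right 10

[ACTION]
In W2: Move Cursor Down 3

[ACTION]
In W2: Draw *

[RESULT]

            ┏━━━━━━━━━━━━━━━━━━━━━━━━━━━━━━
            ┃ CalendarWidget               
            ┠───┏━━━━━━━━━━━━━━━━━━━━━━━━━━
            ┃   ┃ DrawingCanvas            
            ┃Mo ┠──────────────────────────
            ┃   ┃                          
            ┃ 4 ┃                          
            ┃11 ┃                          
            ┃18 ┃          *               
          ┏━━━━━┃                          
          ┃ File┃                          
          ┠─────┃                          
          ┃The s┃                          
          ┃The a┃                          
          ┃The s┃                          
          ┃This ┃                          
          ┃The p┃                          
          ┃     ┃   ~~~~               ****
          ┃This ┗━━━━━━━━━━━━━━━━━━━━━━━━━━
          ┃The process transfo░┃           
          ┃Each component vali░┃           


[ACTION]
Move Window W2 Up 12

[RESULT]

            ┏━━━┃                          
            ┃ Ca┃                          
            ┠───┃          *               
            ┃   ┃                          
            ┃Mo ┃                          
            ┃   ┃                          
            ┃ 4 ┃                          
            ┃11 ┃                          
            ┃18 ┃                          
          ┏━━━━━┃                          
          ┃ File┃                          
          ┠─────┃   ~~~~               ****
          ┃The s┗━━━━━━━━━━━━━━━━━━━━━━━━━━
          ┃The architecture ma█┃           
          ┃The system generate░┃           
          ┃This module handles░┃           
          ┃The pipeline proces░┃           
          ┃                   ░┃           
          ┃This module monitor░┃━━━━━━━━━━━
          ┃The process transfo░┃           
          ┃Each component vali░┃           


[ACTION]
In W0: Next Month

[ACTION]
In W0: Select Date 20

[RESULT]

            ┏━━━┃                          
            ┃ Ca┃                          
            ┠───┃          *               
            ┃   ┃                          
            ┃Mo ┃                          
            ┃   ┃                          
            ┃ 2 ┃                          
            ┃ 9 ┃                          
            ┃16 ┃                          
          ┏━━━━━┃                          
          ┃ File┃                          
          ┠─────┃   ~~~~               ****
          ┃The s┗━━━━━━━━━━━━━━━━━━━━━━━━━━
          ┃The architecture ma█┃           
          ┃The system generate░┃           
          ┃This module handles░┃           
          ┃The pipeline proces░┃           
          ┃                   ░┃           
          ┃This module monitor░┃━━━━━━━━━━━
          ┃The process transfo░┃           
          ┃Each component vali░┃           


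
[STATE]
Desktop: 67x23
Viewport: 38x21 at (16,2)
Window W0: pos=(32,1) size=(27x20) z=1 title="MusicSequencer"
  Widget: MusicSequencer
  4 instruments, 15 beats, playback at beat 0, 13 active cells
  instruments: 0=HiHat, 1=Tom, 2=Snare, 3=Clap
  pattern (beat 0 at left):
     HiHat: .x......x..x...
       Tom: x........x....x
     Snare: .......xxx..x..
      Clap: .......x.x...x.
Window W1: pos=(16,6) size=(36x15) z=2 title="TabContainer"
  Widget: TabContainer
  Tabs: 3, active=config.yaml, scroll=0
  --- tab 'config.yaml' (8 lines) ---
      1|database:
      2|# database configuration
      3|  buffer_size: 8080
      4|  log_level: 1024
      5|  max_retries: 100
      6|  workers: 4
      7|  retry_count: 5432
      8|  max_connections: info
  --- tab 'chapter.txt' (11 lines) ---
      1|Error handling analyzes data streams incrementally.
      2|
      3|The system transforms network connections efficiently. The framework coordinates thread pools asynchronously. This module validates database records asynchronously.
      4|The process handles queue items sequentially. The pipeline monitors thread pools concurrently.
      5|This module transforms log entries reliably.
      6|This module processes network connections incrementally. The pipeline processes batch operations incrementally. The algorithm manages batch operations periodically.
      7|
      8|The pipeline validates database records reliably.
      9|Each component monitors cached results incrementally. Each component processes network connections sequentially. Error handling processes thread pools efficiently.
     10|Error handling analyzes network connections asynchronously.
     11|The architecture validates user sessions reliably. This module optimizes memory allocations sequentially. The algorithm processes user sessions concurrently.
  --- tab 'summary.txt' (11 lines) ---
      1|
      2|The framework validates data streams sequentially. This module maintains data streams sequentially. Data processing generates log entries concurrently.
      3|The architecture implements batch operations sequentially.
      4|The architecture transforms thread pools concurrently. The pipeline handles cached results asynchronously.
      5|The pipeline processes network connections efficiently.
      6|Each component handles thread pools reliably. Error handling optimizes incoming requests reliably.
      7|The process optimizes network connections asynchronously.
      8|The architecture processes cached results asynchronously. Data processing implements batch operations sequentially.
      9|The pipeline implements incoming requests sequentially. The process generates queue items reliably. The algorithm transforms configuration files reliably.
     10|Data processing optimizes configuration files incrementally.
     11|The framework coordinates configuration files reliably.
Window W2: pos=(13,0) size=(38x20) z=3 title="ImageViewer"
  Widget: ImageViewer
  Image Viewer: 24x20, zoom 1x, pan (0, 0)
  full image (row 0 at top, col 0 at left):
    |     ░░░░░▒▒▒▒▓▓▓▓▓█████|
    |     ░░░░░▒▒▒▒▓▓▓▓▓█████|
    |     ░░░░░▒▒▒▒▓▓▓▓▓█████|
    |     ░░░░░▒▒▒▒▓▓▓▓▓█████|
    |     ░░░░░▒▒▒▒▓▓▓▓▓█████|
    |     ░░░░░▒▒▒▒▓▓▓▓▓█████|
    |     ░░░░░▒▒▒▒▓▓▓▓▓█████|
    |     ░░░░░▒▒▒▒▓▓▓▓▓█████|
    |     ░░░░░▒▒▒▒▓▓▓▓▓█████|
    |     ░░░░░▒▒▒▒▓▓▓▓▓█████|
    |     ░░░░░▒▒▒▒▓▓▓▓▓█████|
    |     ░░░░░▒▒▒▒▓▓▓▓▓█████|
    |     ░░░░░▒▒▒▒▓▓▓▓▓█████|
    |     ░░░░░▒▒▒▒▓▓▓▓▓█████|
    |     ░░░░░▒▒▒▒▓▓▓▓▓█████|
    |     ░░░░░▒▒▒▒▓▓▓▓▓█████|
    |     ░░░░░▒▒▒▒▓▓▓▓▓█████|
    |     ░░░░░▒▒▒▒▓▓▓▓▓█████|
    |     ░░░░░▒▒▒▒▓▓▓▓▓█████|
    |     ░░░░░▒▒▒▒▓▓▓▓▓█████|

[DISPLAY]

──────────────────────────────────┨   
   ░░░░░▒▒▒▒▓▓▓▓▓█████            ┃───
   ░░░░░▒▒▒▒▓▓▓▓▓█████            ┃234
   ░░░░░▒▒▒▒▓▓▓▓▓█████            ┃···
   ░░░░░▒▒▒▒▓▓▓▓▓█████            ┃┓·█
   ░░░░░▒▒▒▒▓▓▓▓▓█████            ┃┃··
   ░░░░░▒▒▒▒▓▓▓▓▓█████            ┃┨█·
   ░░░░░▒▒▒▒▓▓▓▓▓█████            ┃┃  
   ░░░░░▒▒▒▒▓▓▓▓▓█████            ┃┃  
   ░░░░░▒▒▒▒▓▓▓▓▓█████            ┃┃  
   ░░░░░▒▒▒▒▓▓▓▓▓█████            ┃┃  
   ░░░░░▒▒▒▒▓▓▓▓▓█████            ┃┃  
   ░░░░░▒▒▒▒▓▓▓▓▓█████            ┃┃  
   ░░░░░▒▒▒▒▓▓▓▓▓█████            ┃┃  
   ░░░░░▒▒▒▒▓▓▓▓▓█████            ┃┃  
   ░░░░░▒▒▒▒▓▓▓▓▓█████            ┃┃  
   ░░░░░▒▒▒▒▓▓▓▓▓█████            ┃┃  
━━━━━━━━━━━━━━━━━━━━━━━━━━━━━━━━━━┛┃  
┗━━━━━━━━━━━━━━━━━━━━━━━━━━━━━━━━━━┛━━
                                      
                                      


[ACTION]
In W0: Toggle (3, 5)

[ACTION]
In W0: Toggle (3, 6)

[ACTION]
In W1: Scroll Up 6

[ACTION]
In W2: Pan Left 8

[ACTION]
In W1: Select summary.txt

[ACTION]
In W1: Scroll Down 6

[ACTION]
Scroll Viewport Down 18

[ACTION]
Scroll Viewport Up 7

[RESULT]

━━━━━━━━━━━━━━━━━━━━━━━━━━━━━━━━━━┓   
mageViewer                        ┃━━━
──────────────────────────────────┨   
   ░░░░░▒▒▒▒▓▓▓▓▓█████            ┃───
   ░░░░░▒▒▒▒▓▓▓▓▓█████            ┃234
   ░░░░░▒▒▒▒▓▓▓▓▓█████            ┃···
   ░░░░░▒▒▒▒▓▓▓▓▓█████            ┃┓·█
   ░░░░░▒▒▒▒▓▓▓▓▓█████            ┃┃··
   ░░░░░▒▒▒▒▓▓▓▓▓█████            ┃┨█·
   ░░░░░▒▒▒▒▓▓▓▓▓█████            ┃┃  
   ░░░░░▒▒▒▒▓▓▓▓▓█████            ┃┃  
   ░░░░░▒▒▒▒▓▓▓▓▓█████            ┃┃  
   ░░░░░▒▒▒▒▓▓▓▓▓█████            ┃┃  
   ░░░░░▒▒▒▒▓▓▓▓▓█████            ┃┃  
   ░░░░░▒▒▒▒▓▓▓▓▓█████            ┃┃  
   ░░░░░▒▒▒▒▓▓▓▓▓█████            ┃┃  
   ░░░░░▒▒▒▒▓▓▓▓▓█████            ┃┃  
   ░░░░░▒▒▒▒▓▓▓▓▓█████            ┃┃  
   ░░░░░▒▒▒▒▓▓▓▓▓█████            ┃┃  
━━━━━━━━━━━━━━━━━━━━━━━━━━━━━━━━━━┛┃  
┗━━━━━━━━━━━━━━━━━━━━━━━━━━━━━━━━━━┛━━
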